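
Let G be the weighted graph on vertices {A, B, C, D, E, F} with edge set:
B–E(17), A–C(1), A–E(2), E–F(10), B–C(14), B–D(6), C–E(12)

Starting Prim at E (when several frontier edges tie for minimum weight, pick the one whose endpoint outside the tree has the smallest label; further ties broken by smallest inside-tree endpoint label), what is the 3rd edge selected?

E-F

Grow the tree from E using Prim:
Step 1: frontier [A–E 2, E–F 10, C–E 12, B–E 17] → take A–E (2); add A.
Step 2: frontier [A–C 1, E–F 10, C–E 12, B–E 17] → take A–C (1); add C.
Step 3: frontier [B–C 14, E–F 10, B–E 17] → take E–F (10); add F.
Step 4: frontier [B–C 14, B–E 17] → take B–C (14); add B.
Step 5: frontier [B–D 6] → take B–D (6); add D.
The 3rd edge added is E–F.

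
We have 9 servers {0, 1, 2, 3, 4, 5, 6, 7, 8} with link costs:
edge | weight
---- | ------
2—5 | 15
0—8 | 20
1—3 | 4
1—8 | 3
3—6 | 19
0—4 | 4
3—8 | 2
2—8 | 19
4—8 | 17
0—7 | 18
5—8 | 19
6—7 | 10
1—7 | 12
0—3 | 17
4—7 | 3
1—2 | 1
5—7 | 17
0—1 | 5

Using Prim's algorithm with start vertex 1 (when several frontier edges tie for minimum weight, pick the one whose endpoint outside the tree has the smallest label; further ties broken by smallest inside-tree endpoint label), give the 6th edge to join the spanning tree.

Prim's algorithm from 1:
Step 1: cheapest edge leaving the tree is 1—2 (1); add 2.
Step 2: cheapest edge leaving the tree is 1—8 (3); add 8.
Step 3: cheapest edge leaving the tree is 3—8 (2); add 3.
Step 4: cheapest edge leaving the tree is 0—1 (5); add 0.
Step 5: cheapest edge leaving the tree is 0—4 (4); add 4.
Step 6: cheapest edge leaving the tree is 4—7 (3); add 7.
Step 7: cheapest edge leaving the tree is 6—7 (10); add 6.
Step 8: cheapest edge leaving the tree is 2—5 (15); add 5.
The 6th edge added is 4—7.

4-7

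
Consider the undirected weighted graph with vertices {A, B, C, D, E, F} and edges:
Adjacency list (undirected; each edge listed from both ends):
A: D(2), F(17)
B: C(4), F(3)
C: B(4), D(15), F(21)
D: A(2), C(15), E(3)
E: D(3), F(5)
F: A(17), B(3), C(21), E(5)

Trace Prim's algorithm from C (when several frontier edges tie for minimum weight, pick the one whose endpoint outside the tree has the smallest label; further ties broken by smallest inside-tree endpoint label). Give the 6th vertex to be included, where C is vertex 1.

A

Prim's algorithm from C:
Step 1: cheapest edge leaving the tree is B-C (4); add B.
Step 2: cheapest edge leaving the tree is B-F (3); add F.
Step 3: cheapest edge leaving the tree is E-F (5); add E.
Step 4: cheapest edge leaving the tree is D-E (3); add D.
Step 5: cheapest edge leaving the tree is A-D (2); add A.
Vertex order: C, B, F, E, D, A. The 6th vertex is A.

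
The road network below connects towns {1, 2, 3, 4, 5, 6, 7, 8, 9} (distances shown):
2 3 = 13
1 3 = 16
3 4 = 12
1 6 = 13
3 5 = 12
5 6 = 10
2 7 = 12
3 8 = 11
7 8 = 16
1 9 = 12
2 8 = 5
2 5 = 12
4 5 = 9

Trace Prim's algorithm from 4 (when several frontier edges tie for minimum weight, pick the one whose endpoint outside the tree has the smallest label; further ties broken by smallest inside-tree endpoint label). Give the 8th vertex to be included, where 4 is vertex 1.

Prim's algorithm from 4:
Step 1: cheapest edge leaving the tree is 4 5 (9); add 5.
Step 2: cheapest edge leaving the tree is 5 6 (10); add 6.
Step 3: cheapest edge leaving the tree is 2 5 (12); add 2.
Step 4: cheapest edge leaving the tree is 2 8 (5); add 8.
Step 5: cheapest edge leaving the tree is 3 8 (11); add 3.
Step 6: cheapest edge leaving the tree is 2 7 (12); add 7.
Step 7: cheapest edge leaving the tree is 1 6 (13); add 1.
Step 8: cheapest edge leaving the tree is 1 9 (12); add 9.
Vertex order: 4, 5, 6, 2, 8, 3, 7, 1, 9. The 8th vertex is 1.

1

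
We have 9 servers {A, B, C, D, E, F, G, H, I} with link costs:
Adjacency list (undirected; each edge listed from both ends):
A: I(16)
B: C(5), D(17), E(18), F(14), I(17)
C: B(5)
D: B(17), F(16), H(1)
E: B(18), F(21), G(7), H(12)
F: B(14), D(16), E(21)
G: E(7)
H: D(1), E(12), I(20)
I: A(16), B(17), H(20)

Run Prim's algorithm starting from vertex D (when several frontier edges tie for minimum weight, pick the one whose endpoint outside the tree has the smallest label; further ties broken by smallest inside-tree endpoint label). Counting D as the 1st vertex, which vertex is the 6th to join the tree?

Grow the tree from D using Prim:
Step 1: frontier [D H 1, D F 16, B D 17] → take D H (1); add H.
Step 2: frontier [D F 16, B D 17, E H 12, H I 20] → take E H (12); add E.
Step 3: frontier [D F 16, B D 17, E G 7, B E 18, E F 21, H I 20] → take E G (7); add G.
Step 4: frontier [D F 16, B D 17, B E 18, E F 21, H I 20] → take D F (16); add F.
Step 5: frontier [B D 17, B E 18, B F 14, H I 20] → take B F (14); add B.
Step 6: frontier [B C 5, B I 17, H I 20] → take B C (5); add C.
Step 7: frontier [B I 17, H I 20] → take B I (17); add I.
Step 8: frontier [A I 16] → take A I (16); add A.
Vertex order: D, H, E, G, F, B, C, I, A. The 6th vertex is B.

B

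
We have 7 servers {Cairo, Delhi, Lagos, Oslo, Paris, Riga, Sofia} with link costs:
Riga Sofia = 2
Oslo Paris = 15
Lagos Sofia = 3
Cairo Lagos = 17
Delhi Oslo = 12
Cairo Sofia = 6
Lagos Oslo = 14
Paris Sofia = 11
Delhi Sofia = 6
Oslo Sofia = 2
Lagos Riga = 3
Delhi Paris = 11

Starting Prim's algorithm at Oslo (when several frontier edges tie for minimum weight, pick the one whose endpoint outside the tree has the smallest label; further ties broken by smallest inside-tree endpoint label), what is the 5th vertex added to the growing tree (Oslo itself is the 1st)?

Prim, starting at Oslo.
Step 1: frontier [Oslo Sofia 2, Delhi Oslo 12, Lagos Oslo 14, Oslo Paris 15] → take Oslo Sofia (2); add Sofia.
Step 2: frontier [Delhi Oslo 12, Lagos Oslo 14, Oslo Paris 15, Riga Sofia 2, Lagos Sofia 3, Cairo Sofia 6, Delhi Sofia 6, Paris Sofia 11] → take Riga Sofia (2); add Riga.
Step 3: frontier [Delhi Oslo 12, Lagos Oslo 14, Oslo Paris 15, Lagos Riga 3, Lagos Sofia 3, Cairo Sofia 6, Delhi Sofia 6, Paris Sofia 11] → take Lagos Riga (3); add Lagos.
Step 4: frontier [Cairo Lagos 17, Delhi Oslo 12, Oslo Paris 15, Cairo Sofia 6, Delhi Sofia 6, Paris Sofia 11] → take Cairo Sofia (6); add Cairo.
Step 5: frontier [Delhi Oslo 12, Oslo Paris 15, Delhi Sofia 6, Paris Sofia 11] → take Delhi Sofia (6); add Delhi.
Step 6: frontier [Delhi Paris 11, Oslo Paris 15, Paris Sofia 11] → take Delhi Paris (11); add Paris.
Vertex order: Oslo, Sofia, Riga, Lagos, Cairo, Delhi, Paris. The 5th vertex is Cairo.

Cairo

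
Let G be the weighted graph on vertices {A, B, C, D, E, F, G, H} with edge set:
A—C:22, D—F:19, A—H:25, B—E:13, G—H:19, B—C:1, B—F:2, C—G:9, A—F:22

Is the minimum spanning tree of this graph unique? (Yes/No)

Sort edges by weight, then run Kruskal:
B—C (1): add — endpoints in different components.
B—F (2): add — endpoints in different components.
C—G (9): add — endpoints in different components.
B—E (13): add — endpoints in different components.
D—F (19): add — endpoints in different components.
G—H (19): add — endpoints in different components.
A—C (22): add — endpoints in different components.
Non-tree edge A—F has weight 22, equal to the heaviest edge on its tree cycle — swapping gives another MST of the same weight. Not unique.

No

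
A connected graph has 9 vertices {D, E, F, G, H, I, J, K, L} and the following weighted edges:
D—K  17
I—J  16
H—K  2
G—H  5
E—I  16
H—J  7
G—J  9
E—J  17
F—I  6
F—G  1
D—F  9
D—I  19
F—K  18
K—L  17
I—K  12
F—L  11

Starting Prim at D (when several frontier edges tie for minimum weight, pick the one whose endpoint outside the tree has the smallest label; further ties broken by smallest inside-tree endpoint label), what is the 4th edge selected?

Grow the tree from D using Prim:
Step 1: cheapest edge leaving the tree is D—F (9); add F.
Step 2: cheapest edge leaving the tree is F—G (1); add G.
Step 3: cheapest edge leaving the tree is G—H (5); add H.
Step 4: cheapest edge leaving the tree is H—K (2); add K.
Step 5: cheapest edge leaving the tree is F—I (6); add I.
Step 6: cheapest edge leaving the tree is H—J (7); add J.
Step 7: cheapest edge leaving the tree is F—L (11); add L.
Step 8: cheapest edge leaving the tree is E—I (16); add E.
The 4th edge added is H—K.

H-K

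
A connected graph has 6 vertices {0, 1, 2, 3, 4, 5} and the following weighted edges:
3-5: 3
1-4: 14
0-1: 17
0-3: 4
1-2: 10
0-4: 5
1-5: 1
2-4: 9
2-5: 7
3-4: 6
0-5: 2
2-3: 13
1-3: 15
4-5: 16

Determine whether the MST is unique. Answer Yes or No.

Yes

Kruskal: consider edges lightest-first.
1-5 (1): add — endpoints in different components.
0-5 (2): add — endpoints in different components.
3-5 (3): add — endpoints in different components.
0-3 (4): skip — 0 and 3 already connected.
0-4 (5): add — endpoints in different components.
3-4 (6): skip — 3 and 4 already connected.
2-5 (7): add — endpoints in different components.
Every non-tree edge has weight strictly greater than the heaviest edge on the tree path between its endpoints, so the MST is unique.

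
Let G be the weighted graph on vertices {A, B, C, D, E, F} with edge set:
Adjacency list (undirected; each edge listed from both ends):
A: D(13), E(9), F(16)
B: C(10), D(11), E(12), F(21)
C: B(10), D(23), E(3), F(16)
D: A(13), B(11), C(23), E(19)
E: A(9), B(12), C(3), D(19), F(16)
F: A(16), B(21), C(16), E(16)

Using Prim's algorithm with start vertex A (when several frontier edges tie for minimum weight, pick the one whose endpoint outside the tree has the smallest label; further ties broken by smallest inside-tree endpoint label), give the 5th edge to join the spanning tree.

A-F

Prim's algorithm from A:
Step 1: frontier [A–E 9, A–D 13, A–F 16] → take A–E (9); add E.
Step 2: frontier [A–D 13, A–F 16, C–E 3, B–E 12, E–F 16, D–E 19] → take C–E (3); add C.
Step 3: frontier [A–D 13, A–F 16, B–C 10, C–F 16, C–D 23, B–E 12, E–F 16, D–E 19] → take B–C (10); add B.
Step 4: frontier [A–D 13, A–F 16, B–D 11, B–F 21, C–F 16, C–D 23, E–F 16, D–E 19] → take B–D (11); add D.
Step 5: frontier [A–F 16, B–F 21, C–F 16, E–F 16] → take A–F (16); add F.
The 5th edge added is A–F.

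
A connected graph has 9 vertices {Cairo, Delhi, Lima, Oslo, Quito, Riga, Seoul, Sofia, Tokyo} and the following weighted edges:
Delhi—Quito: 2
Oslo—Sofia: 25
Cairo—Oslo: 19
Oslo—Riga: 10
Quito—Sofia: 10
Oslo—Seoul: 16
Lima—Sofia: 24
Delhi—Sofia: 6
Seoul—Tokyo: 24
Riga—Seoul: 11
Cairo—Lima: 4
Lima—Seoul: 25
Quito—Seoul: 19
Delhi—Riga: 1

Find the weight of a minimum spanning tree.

Sort edges by weight, then run Kruskal:
Delhi—Riga (1): add — endpoints in different components.
Delhi—Quito (2): add — endpoints in different components.
Cairo—Lima (4): add — endpoints in different components.
Delhi—Sofia (6): add — endpoints in different components.
Oslo—Riga (10): add — endpoints in different components.
Quito—Sofia (10): skip — Sofia and Quito already connected.
Riga—Seoul (11): add — endpoints in different components.
Oslo—Seoul (16): skip — Oslo and Seoul already connected.
Cairo—Oslo (19): add — endpoints in different components.
Quito—Seoul (19): skip — Seoul and Quito already connected.
Lima—Sofia (24): skip — Sofia and Lima already connected.
Seoul—Tokyo (24): add — endpoints in different components.
MST edges: Delhi—Riga, Delhi—Quito, Cairo—Lima, Delhi—Sofia, Oslo—Riga, Riga—Seoul, Cairo—Oslo, Seoul—Tokyo; total weight 1+2+4+6+10+11+19+24 = 77.

77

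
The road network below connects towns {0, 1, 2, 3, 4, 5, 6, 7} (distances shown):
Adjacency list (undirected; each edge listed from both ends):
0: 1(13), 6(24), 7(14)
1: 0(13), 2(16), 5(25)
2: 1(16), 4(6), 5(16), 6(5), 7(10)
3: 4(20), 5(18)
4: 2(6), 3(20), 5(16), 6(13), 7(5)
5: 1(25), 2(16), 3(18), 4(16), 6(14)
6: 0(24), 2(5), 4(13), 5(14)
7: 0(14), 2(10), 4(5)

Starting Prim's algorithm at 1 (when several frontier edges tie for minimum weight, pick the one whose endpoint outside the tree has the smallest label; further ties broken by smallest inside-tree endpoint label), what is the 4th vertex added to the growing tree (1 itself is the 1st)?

4

Grow the tree from 1 using Prim:
Step 1: cheapest edge leaving the tree is 0 1 (13); add 0.
Step 2: cheapest edge leaving the tree is 0 7 (14); add 7.
Step 3: cheapest edge leaving the tree is 4 7 (5); add 4.
Step 4: cheapest edge leaving the tree is 2 4 (6); add 2.
Step 5: cheapest edge leaving the tree is 2 6 (5); add 6.
Step 6: cheapest edge leaving the tree is 5 6 (14); add 5.
Step 7: cheapest edge leaving the tree is 3 5 (18); add 3.
Vertex order: 1, 0, 7, 4, 2, 6, 5, 3. The 4th vertex is 4.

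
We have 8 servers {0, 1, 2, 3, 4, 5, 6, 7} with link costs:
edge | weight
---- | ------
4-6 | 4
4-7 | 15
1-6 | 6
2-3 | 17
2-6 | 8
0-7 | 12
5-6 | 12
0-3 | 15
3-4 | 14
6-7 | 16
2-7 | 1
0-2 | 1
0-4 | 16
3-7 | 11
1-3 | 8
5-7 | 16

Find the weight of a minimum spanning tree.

40

Prim, starting at 1.
Step 1: cheapest edge leaving the tree is 1-6 (6); add 6.
Step 2: cheapest edge leaving the tree is 4-6 (4); add 4.
Step 3: cheapest edge leaving the tree is 2-6 (8); add 2.
Step 4: cheapest edge leaving the tree is 0-2 (1); add 0.
Step 5: cheapest edge leaving the tree is 2-7 (1); add 7.
Step 6: cheapest edge leaving the tree is 1-3 (8); add 3.
Step 7: cheapest edge leaving the tree is 5-6 (12); add 5.
MST edges: 1-6, 4-6, 2-6, 0-2, 2-7, 1-3, 5-6; total weight 6+4+8+1+1+8+12 = 40.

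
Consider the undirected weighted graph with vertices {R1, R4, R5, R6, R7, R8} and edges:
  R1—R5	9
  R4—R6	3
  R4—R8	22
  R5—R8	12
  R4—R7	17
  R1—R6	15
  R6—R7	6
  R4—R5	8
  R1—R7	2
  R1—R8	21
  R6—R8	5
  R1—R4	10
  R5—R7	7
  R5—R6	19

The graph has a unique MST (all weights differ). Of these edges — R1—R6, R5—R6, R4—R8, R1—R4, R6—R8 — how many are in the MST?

Kruskal: consider edges lightest-first.
R1—R7 (2): add — endpoints in different components.
R4—R6 (3): add — endpoints in different components.
R6—R8 (5): add — endpoints in different components.
R6—R7 (6): add — endpoints in different components.
R5—R7 (7): add — endpoints in different components.
MST edge set: {R1—R7, R4—R6, R6—R8, R6—R7, R5—R7}.
Of the listed edges, {R6—R8} are in the MST → 1.

1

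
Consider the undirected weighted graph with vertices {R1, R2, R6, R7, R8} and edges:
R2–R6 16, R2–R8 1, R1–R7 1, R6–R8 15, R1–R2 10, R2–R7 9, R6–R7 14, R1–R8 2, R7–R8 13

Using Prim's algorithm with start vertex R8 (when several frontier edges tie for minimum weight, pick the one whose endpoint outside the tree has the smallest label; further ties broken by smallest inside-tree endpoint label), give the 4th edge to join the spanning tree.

Prim's algorithm from R8:
Step 1: frontier [R2–R8 1, R1–R8 2, R7–R8 13, R6–R8 15] → take R2–R8 (1); add R2.
Step 2: frontier [R2–R7 9, R1–R2 10, R2–R6 16, R1–R8 2, R7–R8 13, R6–R8 15] → take R1–R8 (2); add R1.
Step 3: frontier [R1–R7 1, R2–R7 9, R2–R6 16, R7–R8 13, R6–R8 15] → take R1–R7 (1); add R7.
Step 4: frontier [R2–R6 16, R6–R7 14, R6–R8 15] → take R6–R7 (14); add R6.
The 4th edge added is R6–R7.

R6-R7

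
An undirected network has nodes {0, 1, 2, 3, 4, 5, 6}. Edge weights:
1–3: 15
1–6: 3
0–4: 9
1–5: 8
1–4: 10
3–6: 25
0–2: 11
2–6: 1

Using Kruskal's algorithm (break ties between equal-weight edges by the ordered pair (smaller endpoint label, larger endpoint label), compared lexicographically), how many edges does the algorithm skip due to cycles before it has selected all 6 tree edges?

1

Kruskal: consider edges lightest-first.
2–6 (1): add — endpoints in different components.
1–6 (3): add — endpoints in different components.
1–5 (8): add — endpoints in different components.
0–4 (9): add — endpoints in different components.
1–4 (10): add — endpoints in different components.
0–2 (11): skip — 0 and 2 already connected.
1–3 (15): add — endpoints in different components.
Edges rejected before the tree was complete: 1.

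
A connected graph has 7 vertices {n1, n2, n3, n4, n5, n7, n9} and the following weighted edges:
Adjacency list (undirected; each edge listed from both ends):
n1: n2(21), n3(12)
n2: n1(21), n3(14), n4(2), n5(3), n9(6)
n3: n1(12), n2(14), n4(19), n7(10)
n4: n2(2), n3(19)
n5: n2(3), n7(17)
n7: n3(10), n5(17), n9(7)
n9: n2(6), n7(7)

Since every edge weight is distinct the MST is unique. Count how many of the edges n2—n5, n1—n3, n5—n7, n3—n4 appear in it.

Sort edges by weight, then run Kruskal:
n2—n4 (2): add — endpoints in different components.
n2—n5 (3): add — endpoints in different components.
n2—n9 (6): add — endpoints in different components.
n7—n9 (7): add — endpoints in different components.
n3—n7 (10): add — endpoints in different components.
n1—n3 (12): add — endpoints in different components.
MST edge set: {n2—n4, n2—n5, n2—n9, n7—n9, n3—n7, n1—n3}.
Of the listed edges, {n2—n5, n1—n3} are in the MST → 2.

2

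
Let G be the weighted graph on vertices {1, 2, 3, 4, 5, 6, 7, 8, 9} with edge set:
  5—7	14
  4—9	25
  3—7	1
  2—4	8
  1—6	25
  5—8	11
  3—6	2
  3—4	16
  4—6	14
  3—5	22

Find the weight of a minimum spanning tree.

100

Sort edges by weight, then run Kruskal:
3—7 (1): add — endpoints in different components.
3—6 (2): add — endpoints in different components.
2—4 (8): add — endpoints in different components.
5—8 (11): add — endpoints in different components.
4—6 (14): add — endpoints in different components.
5—7 (14): add — endpoints in different components.
3—4 (16): skip — 3 and 4 already connected.
3—5 (22): skip — 3 and 5 already connected.
1—6 (25): add — endpoints in different components.
4—9 (25): add — endpoints in different components.
MST edges: 3—7, 3—6, 2—4, 5—8, 4—6, 5—7, 1—6, 4—9; total weight 1+2+8+11+14+14+25+25 = 100.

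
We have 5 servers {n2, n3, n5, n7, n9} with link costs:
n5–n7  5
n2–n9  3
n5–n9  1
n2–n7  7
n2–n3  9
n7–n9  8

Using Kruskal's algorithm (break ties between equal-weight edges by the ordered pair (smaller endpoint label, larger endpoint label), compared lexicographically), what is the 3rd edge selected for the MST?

Sort edges by weight, then run Kruskal:
n5–n9 (1): add — endpoints in different components.
n2–n9 (3): add — endpoints in different components.
n5–n7 (5): add — endpoints in different components.
n2–n7 (7): skip — n7 and n2 already connected.
n7–n9 (8): skip — n7 and n9 already connected.
n2–n3 (9): add — endpoints in different components.
The 3rd edge added is n5–n7.

n5-n7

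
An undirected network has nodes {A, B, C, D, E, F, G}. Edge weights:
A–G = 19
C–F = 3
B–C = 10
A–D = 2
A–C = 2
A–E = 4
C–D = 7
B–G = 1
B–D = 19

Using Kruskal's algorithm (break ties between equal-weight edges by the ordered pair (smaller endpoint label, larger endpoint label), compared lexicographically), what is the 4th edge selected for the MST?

C-F

Sort edges by weight, then run Kruskal:
B–G (1): add — endpoints in different components.
A–C (2): add — endpoints in different components.
A–D (2): add — endpoints in different components.
C–F (3): add — endpoints in different components.
A–E (4): add — endpoints in different components.
C–D (7): skip — C and D already connected.
B–C (10): add — endpoints in different components.
The 4th edge added is C–F.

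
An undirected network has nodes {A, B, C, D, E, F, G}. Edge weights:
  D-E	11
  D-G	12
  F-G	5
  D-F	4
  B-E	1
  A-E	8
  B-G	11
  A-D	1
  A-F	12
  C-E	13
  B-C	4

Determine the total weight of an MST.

23

Grow the tree from F using Prim:
Step 1: frontier [D-F 4, F-G 5, A-F 12] → take D-F (4); add D.
Step 2: frontier [A-D 1, D-E 11, D-G 12, F-G 5, A-F 12] → take A-D (1); add A.
Step 3: frontier [A-E 8, D-E 11, D-G 12, F-G 5] → take F-G (5); add G.
Step 4: frontier [A-E 8, D-E 11, B-G 11] → take A-E (8); add E.
Step 5: frontier [B-E 1, C-E 13, B-G 11] → take B-E (1); add B.
Step 6: frontier [B-C 4, C-E 13] → take B-C (4); add C.
MST edges: D-F, A-D, F-G, A-E, B-E, B-C; total weight 4+1+5+8+1+4 = 23.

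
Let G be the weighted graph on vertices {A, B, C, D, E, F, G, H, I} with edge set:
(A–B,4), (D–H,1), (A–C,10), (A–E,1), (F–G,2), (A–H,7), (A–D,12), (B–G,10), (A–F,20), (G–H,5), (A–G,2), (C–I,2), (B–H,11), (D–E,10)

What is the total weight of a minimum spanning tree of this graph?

Grow the tree from D using Prim:
Step 1: cheapest edge leaving the tree is D–H (1); add H.
Step 2: cheapest edge leaving the tree is G–H (5); add G.
Step 3: cheapest edge leaving the tree is A–G (2); add A.
Step 4: cheapest edge leaving the tree is A–E (1); add E.
Step 5: cheapest edge leaving the tree is F–G (2); add F.
Step 6: cheapest edge leaving the tree is A–B (4); add B.
Step 7: cheapest edge leaving the tree is A–C (10); add C.
Step 8: cheapest edge leaving the tree is C–I (2); add I.
MST edges: D–H, G–H, A–G, A–E, F–G, A–B, A–C, C–I; total weight 1+5+2+1+2+4+10+2 = 27.

27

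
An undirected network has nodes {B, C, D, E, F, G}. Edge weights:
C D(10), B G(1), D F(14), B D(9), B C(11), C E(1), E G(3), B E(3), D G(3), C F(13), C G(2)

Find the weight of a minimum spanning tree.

20

Sort edges by weight, then run Kruskal:
B G (1): add. Components now {B,G} {C} {D} {E} {F}
C E (1): add. Components now {B,G} {C,E} {D} {F}
C G (2): add. Components now {B,C,E,G} {D} {F}
B E (3): skip — B and E already connected.
D G (3): add. Components now {B,C,D,E,G} {F}
E G (3): skip — E and G already connected.
B D (9): skip — B and D already connected.
C D (10): skip — C and D already connected.
B C (11): skip — B and C already connected.
C F (13): add. Components now {B,C,D,E,F,G}
MST edges: B G, C E, C G, D G, C F; total weight 1+1+2+3+13 = 20.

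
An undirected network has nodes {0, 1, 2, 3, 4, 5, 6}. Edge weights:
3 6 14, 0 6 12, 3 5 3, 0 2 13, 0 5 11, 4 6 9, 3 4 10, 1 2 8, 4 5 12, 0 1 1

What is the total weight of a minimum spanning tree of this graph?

Prim, starting at 2.
Step 1: cheapest edge leaving the tree is 1 2 (8); add 1.
Step 2: cheapest edge leaving the tree is 0 1 (1); add 0.
Step 3: cheapest edge leaving the tree is 0 5 (11); add 5.
Step 4: cheapest edge leaving the tree is 3 5 (3); add 3.
Step 5: cheapest edge leaving the tree is 3 4 (10); add 4.
Step 6: cheapest edge leaving the tree is 4 6 (9); add 6.
MST edges: 1 2, 0 1, 0 5, 3 5, 3 4, 4 6; total weight 8+1+11+3+10+9 = 42.

42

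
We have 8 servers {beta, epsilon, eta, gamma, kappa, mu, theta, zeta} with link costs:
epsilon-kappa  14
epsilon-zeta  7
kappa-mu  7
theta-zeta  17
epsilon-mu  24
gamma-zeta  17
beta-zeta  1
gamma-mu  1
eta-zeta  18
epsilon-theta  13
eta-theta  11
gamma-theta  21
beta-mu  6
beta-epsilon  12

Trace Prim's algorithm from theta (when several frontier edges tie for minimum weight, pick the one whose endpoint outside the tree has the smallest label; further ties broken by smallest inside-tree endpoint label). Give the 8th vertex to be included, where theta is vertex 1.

kappa

Grow the tree from theta using Prim:
Step 1: cheapest edge leaving the tree is eta-theta (11); add eta.
Step 2: cheapest edge leaving the tree is epsilon-theta (13); add epsilon.
Step 3: cheapest edge leaving the tree is epsilon-zeta (7); add zeta.
Step 4: cheapest edge leaving the tree is beta-zeta (1); add beta.
Step 5: cheapest edge leaving the tree is beta-mu (6); add mu.
Step 6: cheapest edge leaving the tree is gamma-mu (1); add gamma.
Step 7: cheapest edge leaving the tree is kappa-mu (7); add kappa.
Vertex order: theta, eta, epsilon, zeta, beta, mu, gamma, kappa. The 8th vertex is kappa.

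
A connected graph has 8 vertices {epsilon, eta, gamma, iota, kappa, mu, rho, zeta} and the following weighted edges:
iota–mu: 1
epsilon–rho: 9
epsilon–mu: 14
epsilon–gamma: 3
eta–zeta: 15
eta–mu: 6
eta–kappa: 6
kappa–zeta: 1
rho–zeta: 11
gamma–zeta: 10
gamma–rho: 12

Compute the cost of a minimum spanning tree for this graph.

36

Sort edges by weight, then run Kruskal:
iota–mu (1): add — endpoints in different components.
kappa–zeta (1): add — endpoints in different components.
epsilon–gamma (3): add — endpoints in different components.
eta–kappa (6): add — endpoints in different components.
eta–mu (6): add — endpoints in different components.
epsilon–rho (9): add — endpoints in different components.
gamma–zeta (10): add — endpoints in different components.
MST edges: iota–mu, kappa–zeta, epsilon–gamma, eta–kappa, eta–mu, epsilon–rho, gamma–zeta; total weight 1+1+3+6+6+9+10 = 36.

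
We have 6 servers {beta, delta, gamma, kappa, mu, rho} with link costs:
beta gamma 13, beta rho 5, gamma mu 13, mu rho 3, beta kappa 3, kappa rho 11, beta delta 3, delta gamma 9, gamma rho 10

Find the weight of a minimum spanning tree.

Prim, starting at delta.
Step 1: frontier [beta delta 3, delta gamma 9] → take beta delta (3); add beta.
Step 2: frontier [beta kappa 3, beta rho 5, beta gamma 13, delta gamma 9] → take beta kappa (3); add kappa.
Step 3: frontier [beta rho 5, beta gamma 13, delta gamma 9, kappa rho 11] → take beta rho (5); add rho.
Step 4: frontier [beta gamma 13, delta gamma 9, mu rho 3, gamma rho 10] → take mu rho (3); add mu.
Step 5: frontier [beta gamma 13, delta gamma 9, gamma mu 13, gamma rho 10] → take delta gamma (9); add gamma.
MST edges: beta delta, beta kappa, beta rho, mu rho, delta gamma; total weight 3+3+5+3+9 = 23.

23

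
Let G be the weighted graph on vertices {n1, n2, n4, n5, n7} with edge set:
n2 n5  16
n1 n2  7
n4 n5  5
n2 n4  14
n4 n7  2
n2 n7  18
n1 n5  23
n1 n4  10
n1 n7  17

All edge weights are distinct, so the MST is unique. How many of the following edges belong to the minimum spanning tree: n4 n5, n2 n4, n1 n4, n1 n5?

Sort edges by weight, then run Kruskal:
n4 n7 (2): add. Components now {n4,n7} {n2} {n5} {n1}
n4 n5 (5): add. Components now {n4,n5,n7} {n2} {n1}
n1 n2 (7): add. Components now {n4,n5,n7} {n1,n2}
n1 n4 (10): add. Components now {n1,n2,n4,n5,n7}
MST edge set: {n4 n7, n4 n5, n1 n2, n1 n4}.
Of the listed edges, {n4 n5, n1 n4} are in the MST → 2.

2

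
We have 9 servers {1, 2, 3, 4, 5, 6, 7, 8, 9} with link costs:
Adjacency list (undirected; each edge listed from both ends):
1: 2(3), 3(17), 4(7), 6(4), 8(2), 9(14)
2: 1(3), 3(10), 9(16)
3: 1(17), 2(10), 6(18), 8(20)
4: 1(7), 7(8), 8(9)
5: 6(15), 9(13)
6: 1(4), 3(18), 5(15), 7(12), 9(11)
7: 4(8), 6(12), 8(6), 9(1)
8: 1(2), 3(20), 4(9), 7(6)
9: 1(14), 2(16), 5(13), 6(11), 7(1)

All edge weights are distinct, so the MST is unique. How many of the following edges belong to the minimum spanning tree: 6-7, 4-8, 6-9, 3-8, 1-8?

1

Sort edges by weight, then run Kruskal:
7-9 (1): add — endpoints in different components.
1-8 (2): add — endpoints in different components.
1-2 (3): add — endpoints in different components.
1-6 (4): add — endpoints in different components.
7-8 (6): add — endpoints in different components.
1-4 (7): add — endpoints in different components.
4-7 (8): skip — 4 and 7 already connected.
4-8 (9): skip — 4 and 8 already connected.
2-3 (10): add — endpoints in different components.
6-9 (11): skip — 6 and 9 already connected.
6-7 (12): skip — 6 and 7 already connected.
5-9 (13): add — endpoints in different components.
MST edge set: {7-9, 1-8, 1-2, 1-6, 7-8, 1-4, 2-3, 5-9}.
Of the listed edges, {1-8} are in the MST → 1.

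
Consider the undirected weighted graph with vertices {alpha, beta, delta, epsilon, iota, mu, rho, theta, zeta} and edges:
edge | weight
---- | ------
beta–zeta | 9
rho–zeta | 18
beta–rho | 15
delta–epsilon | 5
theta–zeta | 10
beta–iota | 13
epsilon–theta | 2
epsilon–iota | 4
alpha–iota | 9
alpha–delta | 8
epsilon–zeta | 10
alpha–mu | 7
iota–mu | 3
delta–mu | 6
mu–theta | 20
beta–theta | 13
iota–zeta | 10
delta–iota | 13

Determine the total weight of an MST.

Prim, starting at zeta.
Step 1: cheapest edge leaving the tree is beta–zeta (9); add beta.
Step 2: cheapest edge leaving the tree is epsilon–zeta (10); add epsilon.
Step 3: cheapest edge leaving the tree is epsilon–theta (2); add theta.
Step 4: cheapest edge leaving the tree is epsilon–iota (4); add iota.
Step 5: cheapest edge leaving the tree is iota–mu (3); add mu.
Step 6: cheapest edge leaving the tree is delta–epsilon (5); add delta.
Step 7: cheapest edge leaving the tree is alpha–mu (7); add alpha.
Step 8: cheapest edge leaving the tree is beta–rho (15); add rho.
MST edges: beta–zeta, epsilon–zeta, epsilon–theta, epsilon–iota, iota–mu, delta–epsilon, alpha–mu, beta–rho; total weight 9+10+2+4+3+5+7+15 = 55.

55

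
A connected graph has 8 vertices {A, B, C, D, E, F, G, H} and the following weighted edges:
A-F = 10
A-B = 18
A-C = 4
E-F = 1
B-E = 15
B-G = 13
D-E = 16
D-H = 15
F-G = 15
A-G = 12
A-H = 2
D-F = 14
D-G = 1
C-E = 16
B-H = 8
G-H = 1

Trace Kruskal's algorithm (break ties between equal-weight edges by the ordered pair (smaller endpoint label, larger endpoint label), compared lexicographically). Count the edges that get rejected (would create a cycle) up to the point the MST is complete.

Sort edges by weight, then run Kruskal:
D-G (1): add — endpoints in different components.
E-F (1): add — endpoints in different components.
G-H (1): add — endpoints in different components.
A-H (2): add — endpoints in different components.
A-C (4): add — endpoints in different components.
B-H (8): add — endpoints in different components.
A-F (10): add — endpoints in different components.
Edges rejected before the tree was complete: 0.

0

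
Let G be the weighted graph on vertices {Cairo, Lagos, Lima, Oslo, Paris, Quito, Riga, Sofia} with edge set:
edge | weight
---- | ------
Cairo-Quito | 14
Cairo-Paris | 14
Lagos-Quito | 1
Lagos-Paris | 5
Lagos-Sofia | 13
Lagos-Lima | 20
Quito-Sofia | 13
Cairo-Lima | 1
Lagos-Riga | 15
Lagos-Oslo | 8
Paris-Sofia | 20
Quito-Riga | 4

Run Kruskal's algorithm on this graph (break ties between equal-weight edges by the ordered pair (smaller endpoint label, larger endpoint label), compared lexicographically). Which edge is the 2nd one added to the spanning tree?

Kruskal's algorithm — process edges by increasing weight (ties by edge label):
Cairo-Lima (1): add — endpoints in different components.
Lagos-Quito (1): add — endpoints in different components.
Quito-Riga (4): add — endpoints in different components.
Lagos-Paris (5): add — endpoints in different components.
Lagos-Oslo (8): add — endpoints in different components.
Lagos-Sofia (13): add — endpoints in different components.
Quito-Sofia (13): skip — Sofia and Quito already connected.
Cairo-Paris (14): add — endpoints in different components.
The 2nd edge added is Lagos-Quito.

Lagos-Quito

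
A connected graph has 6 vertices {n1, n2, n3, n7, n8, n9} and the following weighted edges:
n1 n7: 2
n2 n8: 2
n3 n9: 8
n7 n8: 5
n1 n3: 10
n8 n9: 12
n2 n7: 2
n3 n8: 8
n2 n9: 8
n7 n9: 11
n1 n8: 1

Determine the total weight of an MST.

Grow the tree from n2 using Prim:
Step 1: cheapest edge leaving the tree is n2 n7 (2); add n7.
Step 2: cheapest edge leaving the tree is n1 n7 (2); add n1.
Step 3: cheapest edge leaving the tree is n1 n8 (1); add n8.
Step 4: cheapest edge leaving the tree is n3 n8 (8); add n3.
Step 5: cheapest edge leaving the tree is n2 n9 (8); add n9.
MST edges: n2 n7, n1 n7, n1 n8, n3 n8, n2 n9; total weight 2+2+1+8+8 = 21.

21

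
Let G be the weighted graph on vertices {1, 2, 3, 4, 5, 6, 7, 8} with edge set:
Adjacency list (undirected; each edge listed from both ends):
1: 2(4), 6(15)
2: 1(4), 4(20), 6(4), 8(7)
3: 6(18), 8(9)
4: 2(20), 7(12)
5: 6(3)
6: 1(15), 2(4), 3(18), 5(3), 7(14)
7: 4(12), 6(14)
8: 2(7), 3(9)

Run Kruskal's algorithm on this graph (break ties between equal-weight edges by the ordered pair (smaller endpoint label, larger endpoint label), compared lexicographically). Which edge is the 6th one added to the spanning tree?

4-7

Kruskal's algorithm — process edges by increasing weight (ties by edge label):
5-6 (3): add — endpoints in different components.
1-2 (4): add — endpoints in different components.
2-6 (4): add — endpoints in different components.
2-8 (7): add — endpoints in different components.
3-8 (9): add — endpoints in different components.
4-7 (12): add — endpoints in different components.
6-7 (14): add — endpoints in different components.
The 6th edge added is 4-7.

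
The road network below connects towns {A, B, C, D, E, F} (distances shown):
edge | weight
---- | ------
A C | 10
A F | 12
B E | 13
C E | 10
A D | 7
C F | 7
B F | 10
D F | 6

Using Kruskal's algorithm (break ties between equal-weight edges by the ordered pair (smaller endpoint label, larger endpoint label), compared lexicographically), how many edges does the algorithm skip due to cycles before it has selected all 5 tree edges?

1

Kruskal's algorithm — process edges by increasing weight (ties by edge label):
D F (6): add — endpoints in different components.
A D (7): add — endpoints in different components.
C F (7): add — endpoints in different components.
A C (10): skip — A and C already connected.
B F (10): add — endpoints in different components.
C E (10): add — endpoints in different components.
Edges rejected before the tree was complete: 1.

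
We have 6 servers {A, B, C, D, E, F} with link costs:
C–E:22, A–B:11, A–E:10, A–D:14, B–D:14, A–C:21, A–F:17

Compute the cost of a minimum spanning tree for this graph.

Sort edges by weight, then run Kruskal:
A–E (10): add. Components now {A,E} {B} {C} {D} {F}
A–B (11): add. Components now {A,B,E} {C} {D} {F}
A–D (14): add. Components now {A,B,D,E} {C} {F}
B–D (14): skip — B and D already connected.
A–F (17): add. Components now {A,B,D,E,F} {C}
A–C (21): add. Components now {A,B,C,D,E,F}
MST edges: A–E, A–B, A–D, A–F, A–C; total weight 10+11+14+17+21 = 73.

73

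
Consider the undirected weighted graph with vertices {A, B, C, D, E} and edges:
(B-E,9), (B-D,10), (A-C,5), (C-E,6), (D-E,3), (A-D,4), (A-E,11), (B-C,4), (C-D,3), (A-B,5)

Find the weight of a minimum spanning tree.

Prim's algorithm from E:
Step 1: cheapest edge leaving the tree is D-E (3); add D.
Step 2: cheapest edge leaving the tree is C-D (3); add C.
Step 3: cheapest edge leaving the tree is A-D (4); add A.
Step 4: cheapest edge leaving the tree is B-C (4); add B.
MST edges: D-E, C-D, A-D, B-C; total weight 3+3+4+4 = 14.

14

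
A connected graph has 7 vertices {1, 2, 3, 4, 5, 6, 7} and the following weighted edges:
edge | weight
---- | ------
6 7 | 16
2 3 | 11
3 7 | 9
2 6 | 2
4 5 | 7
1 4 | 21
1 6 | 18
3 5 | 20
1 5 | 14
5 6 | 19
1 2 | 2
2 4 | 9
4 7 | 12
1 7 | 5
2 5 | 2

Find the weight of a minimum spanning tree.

27

Sort edges by weight, then run Kruskal:
1 2 (2): add — endpoints in different components.
2 5 (2): add — endpoints in different components.
2 6 (2): add — endpoints in different components.
1 7 (5): add — endpoints in different components.
4 5 (7): add — endpoints in different components.
2 4 (9): skip — 2 and 4 already connected.
3 7 (9): add — endpoints in different components.
MST edges: 1 2, 2 5, 2 6, 1 7, 4 5, 3 7; total weight 2+2+2+5+7+9 = 27.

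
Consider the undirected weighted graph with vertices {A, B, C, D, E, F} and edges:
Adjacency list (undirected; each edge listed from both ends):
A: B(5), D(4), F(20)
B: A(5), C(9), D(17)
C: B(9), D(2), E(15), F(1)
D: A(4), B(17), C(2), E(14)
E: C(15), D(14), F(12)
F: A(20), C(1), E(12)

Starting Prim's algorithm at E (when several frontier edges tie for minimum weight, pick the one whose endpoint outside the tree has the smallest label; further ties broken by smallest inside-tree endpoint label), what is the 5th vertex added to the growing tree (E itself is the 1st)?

Prim, starting at E.
Step 1: cheapest edge leaving the tree is E F (12); add F.
Step 2: cheapest edge leaving the tree is C F (1); add C.
Step 3: cheapest edge leaving the tree is C D (2); add D.
Step 4: cheapest edge leaving the tree is A D (4); add A.
Step 5: cheapest edge leaving the tree is A B (5); add B.
Vertex order: E, F, C, D, A, B. The 5th vertex is A.

A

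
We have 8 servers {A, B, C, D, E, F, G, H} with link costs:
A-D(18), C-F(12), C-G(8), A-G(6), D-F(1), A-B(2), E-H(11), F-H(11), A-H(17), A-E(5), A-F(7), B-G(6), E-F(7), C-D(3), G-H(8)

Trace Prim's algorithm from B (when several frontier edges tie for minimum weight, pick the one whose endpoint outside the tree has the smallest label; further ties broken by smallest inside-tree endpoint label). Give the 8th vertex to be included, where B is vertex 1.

Grow the tree from B using Prim:
Step 1: cheapest edge leaving the tree is A-B (2); add A.
Step 2: cheapest edge leaving the tree is A-E (5); add E.
Step 3: cheapest edge leaving the tree is A-G (6); add G.
Step 4: cheapest edge leaving the tree is A-F (7); add F.
Step 5: cheapest edge leaving the tree is D-F (1); add D.
Step 6: cheapest edge leaving the tree is C-D (3); add C.
Step 7: cheapest edge leaving the tree is G-H (8); add H.
Vertex order: B, A, E, G, F, D, C, H. The 8th vertex is H.

H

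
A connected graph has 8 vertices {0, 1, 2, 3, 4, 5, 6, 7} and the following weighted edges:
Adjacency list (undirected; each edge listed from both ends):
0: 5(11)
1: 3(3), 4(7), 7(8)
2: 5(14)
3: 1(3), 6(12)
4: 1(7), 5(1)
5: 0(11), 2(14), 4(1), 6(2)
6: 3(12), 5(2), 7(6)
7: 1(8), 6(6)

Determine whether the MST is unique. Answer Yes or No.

Kruskal: consider edges lightest-first.
4-5 (1): add — endpoints in different components.
5-6 (2): add — endpoints in different components.
1-3 (3): add — endpoints in different components.
6-7 (6): add — endpoints in different components.
1-4 (7): add — endpoints in different components.
1-7 (8): skip — 1 and 7 already connected.
0-5 (11): add — endpoints in different components.
3-6 (12): skip — 3 and 6 already connected.
2-5 (14): add — endpoints in different components.
Every non-tree edge has weight strictly greater than the heaviest edge on the tree path between its endpoints, so the MST is unique.

Yes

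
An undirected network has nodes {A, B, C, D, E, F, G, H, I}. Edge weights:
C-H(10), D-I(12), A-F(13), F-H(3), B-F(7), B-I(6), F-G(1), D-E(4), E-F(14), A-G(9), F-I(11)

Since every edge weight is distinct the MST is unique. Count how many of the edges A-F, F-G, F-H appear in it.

2

Sort edges by weight, then run Kruskal:
F-G (1): add — endpoints in different components.
F-H (3): add — endpoints in different components.
D-E (4): add — endpoints in different components.
B-I (6): add — endpoints in different components.
B-F (7): add — endpoints in different components.
A-G (9): add — endpoints in different components.
C-H (10): add — endpoints in different components.
F-I (11): skip — F and I already connected.
D-I (12): add — endpoints in different components.
MST edge set: {F-G, F-H, D-E, B-I, B-F, A-G, C-H, D-I}.
Of the listed edges, {F-G, F-H} are in the MST → 2.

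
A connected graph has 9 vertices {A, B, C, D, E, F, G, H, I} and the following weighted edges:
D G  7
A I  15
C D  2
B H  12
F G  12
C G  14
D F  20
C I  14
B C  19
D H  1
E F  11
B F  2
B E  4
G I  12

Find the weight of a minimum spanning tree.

55

Prim's algorithm from G:
Step 1: frontier [D G 7, F G 12, G I 12, C G 14] → take D G (7); add D.
Step 2: frontier [D H 1, C D 2, D F 20, F G 12, G I 12, C G 14] → take D H (1); add H.
Step 3: frontier [C D 2, D F 20, F G 12, G I 12, C G 14, B H 12] → take C D (2); add C.
Step 4: frontier [C I 14, B C 19, D F 20, F G 12, G I 12, B H 12] → take B H (12); add B.
Step 5: frontier [B F 2, B E 4, C I 14, D F 20, F G 12, G I 12] → take B F (2); add F.
Step 6: frontier [B E 4, C I 14, E F 11, G I 12] → take B E (4); add E.
Step 7: frontier [C I 14, G I 12] → take G I (12); add I.
Step 8: frontier [A I 15] → take A I (15); add A.
MST edges: D G, D H, C D, B H, B F, B E, G I, A I; total weight 7+1+2+12+2+4+12+15 = 55.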